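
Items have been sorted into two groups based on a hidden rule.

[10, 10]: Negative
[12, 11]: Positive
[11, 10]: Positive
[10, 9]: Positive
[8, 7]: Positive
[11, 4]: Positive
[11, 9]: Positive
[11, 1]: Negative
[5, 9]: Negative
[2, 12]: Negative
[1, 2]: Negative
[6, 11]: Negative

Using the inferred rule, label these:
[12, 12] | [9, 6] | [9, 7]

The distinguishing property — first > second AND sum ≥ 14 — holds for all the 'Positive' cases and none of the 'Negative' cases.
Negative: [12, 12], since 12 = 12, 12+12 = 24. Positive: [9, 6], since 9 > 6, 9+6 = 15. Positive: [9, 7], since 9 > 7, 9+7 = 16.

Negative, Positive, Positive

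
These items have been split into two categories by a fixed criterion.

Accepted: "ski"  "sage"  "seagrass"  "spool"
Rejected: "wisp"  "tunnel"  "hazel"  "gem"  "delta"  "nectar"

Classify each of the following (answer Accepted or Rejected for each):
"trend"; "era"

The classifier is using: starts with 's'.

Rejected, Rejected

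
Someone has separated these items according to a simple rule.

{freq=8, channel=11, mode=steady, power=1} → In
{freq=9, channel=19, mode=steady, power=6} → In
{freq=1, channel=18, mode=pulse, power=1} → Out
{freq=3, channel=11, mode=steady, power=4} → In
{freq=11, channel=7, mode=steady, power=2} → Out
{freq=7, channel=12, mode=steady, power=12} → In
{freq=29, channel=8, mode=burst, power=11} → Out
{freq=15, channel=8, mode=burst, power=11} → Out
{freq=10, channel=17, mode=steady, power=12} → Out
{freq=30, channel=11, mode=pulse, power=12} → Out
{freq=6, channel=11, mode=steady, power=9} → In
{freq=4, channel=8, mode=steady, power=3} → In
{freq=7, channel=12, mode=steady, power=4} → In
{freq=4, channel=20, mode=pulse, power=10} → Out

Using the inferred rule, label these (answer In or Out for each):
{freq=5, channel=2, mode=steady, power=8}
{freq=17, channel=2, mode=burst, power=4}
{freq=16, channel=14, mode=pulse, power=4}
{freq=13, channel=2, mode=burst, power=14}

In, Out, Out, Out

The simplest hypothesis consistent with all the labels is: mode is steady AND freq ≤ 9.
In: {freq=5, channel=2, mode=steady, power=8}, since mode is steady, freq = 5. Out: {freq=17, channel=2, mode=burst, power=4}, since mode is burst, freq = 17. Out: {freq=16, channel=14, mode=pulse, power=4}, since mode is pulse, freq = 16. Out: {freq=13, channel=2, mode=burst, power=14}, since mode is burst, freq = 13.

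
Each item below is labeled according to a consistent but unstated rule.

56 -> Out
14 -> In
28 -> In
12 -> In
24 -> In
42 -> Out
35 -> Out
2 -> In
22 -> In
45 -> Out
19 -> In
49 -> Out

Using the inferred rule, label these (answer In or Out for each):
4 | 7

In, In

All 'In' examples share one property — at most 28 — and every 'Out' example lacks it.
4: 4 ≤ 28 — has this property, so In.
7: 7 ≤ 28 — has this property, so In.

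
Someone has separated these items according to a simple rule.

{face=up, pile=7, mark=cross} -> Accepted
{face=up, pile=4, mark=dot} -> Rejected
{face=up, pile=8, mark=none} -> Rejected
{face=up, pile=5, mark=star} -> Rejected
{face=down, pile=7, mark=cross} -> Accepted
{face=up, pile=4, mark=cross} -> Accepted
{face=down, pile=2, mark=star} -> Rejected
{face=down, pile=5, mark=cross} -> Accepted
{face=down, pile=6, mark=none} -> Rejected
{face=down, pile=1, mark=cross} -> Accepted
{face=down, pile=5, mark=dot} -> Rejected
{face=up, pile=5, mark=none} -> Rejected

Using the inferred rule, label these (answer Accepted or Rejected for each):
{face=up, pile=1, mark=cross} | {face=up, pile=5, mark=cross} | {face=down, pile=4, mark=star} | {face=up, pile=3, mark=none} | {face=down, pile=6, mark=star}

Accepted, Accepted, Rejected, Rejected, Rejected

One predicate separates the groups cleanly: mark is cross.
{face=up, pile=1, mark=cross}: mark is cross — satisfies this, so Accepted. {face=up, pile=5, mark=cross}: mark is cross — satisfies this, so Accepted. {face=down, pile=4, mark=star}: mark is star — lacks this property, so Rejected. {face=up, pile=3, mark=none}: mark is none — lacks this property, so Rejected. {face=down, pile=6, mark=star}: mark is star — lacks this property, so Rejected.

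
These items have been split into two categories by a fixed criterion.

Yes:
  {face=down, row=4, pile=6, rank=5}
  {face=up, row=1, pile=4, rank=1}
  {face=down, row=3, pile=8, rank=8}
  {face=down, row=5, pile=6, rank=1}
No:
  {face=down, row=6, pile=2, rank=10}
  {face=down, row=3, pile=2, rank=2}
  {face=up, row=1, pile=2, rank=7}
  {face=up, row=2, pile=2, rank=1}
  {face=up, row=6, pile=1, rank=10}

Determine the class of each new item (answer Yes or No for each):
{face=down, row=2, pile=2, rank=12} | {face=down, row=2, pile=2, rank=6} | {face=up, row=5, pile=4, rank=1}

No, No, Yes

The classifier is using: pile ≥ 4.
{face=down, row=2, pile=2, rank=12}: No (pile = 2). {face=down, row=2, pile=2, rank=6}: No (pile = 2). {face=up, row=5, pile=4, rank=1}: Yes (pile = 4).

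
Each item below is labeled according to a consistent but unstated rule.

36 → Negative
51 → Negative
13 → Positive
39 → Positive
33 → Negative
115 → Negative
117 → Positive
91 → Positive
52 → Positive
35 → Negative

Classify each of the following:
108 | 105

Every 'Positive' example satisfies: multiple of 13. None of the 'Negative' examples do.
108: 108 = 13·8 + 4, fails this test → Negative.
105: 105 = 13·8 + 1, fails this test → Negative.

Negative, Negative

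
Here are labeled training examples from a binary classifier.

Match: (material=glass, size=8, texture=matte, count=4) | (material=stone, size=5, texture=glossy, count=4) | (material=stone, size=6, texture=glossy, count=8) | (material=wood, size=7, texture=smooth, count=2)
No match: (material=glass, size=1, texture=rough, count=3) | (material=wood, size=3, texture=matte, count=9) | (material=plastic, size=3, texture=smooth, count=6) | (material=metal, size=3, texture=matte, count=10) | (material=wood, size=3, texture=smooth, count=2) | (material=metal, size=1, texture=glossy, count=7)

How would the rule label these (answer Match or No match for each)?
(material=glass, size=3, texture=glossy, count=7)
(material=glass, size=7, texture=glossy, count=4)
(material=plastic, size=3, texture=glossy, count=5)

A rule that fits every label: size ≥ 5 — true of each 'Match' example, false of each 'No match' one.
(material=glass, size=3, texture=glossy, count=7): size = 3 — doesn't match, so No match.
(material=glass, size=7, texture=glossy, count=4): size = 7 — passes, so Match.
(material=plastic, size=3, texture=glossy, count=5): size = 3 — doesn't match, so No match.

No match, Match, No match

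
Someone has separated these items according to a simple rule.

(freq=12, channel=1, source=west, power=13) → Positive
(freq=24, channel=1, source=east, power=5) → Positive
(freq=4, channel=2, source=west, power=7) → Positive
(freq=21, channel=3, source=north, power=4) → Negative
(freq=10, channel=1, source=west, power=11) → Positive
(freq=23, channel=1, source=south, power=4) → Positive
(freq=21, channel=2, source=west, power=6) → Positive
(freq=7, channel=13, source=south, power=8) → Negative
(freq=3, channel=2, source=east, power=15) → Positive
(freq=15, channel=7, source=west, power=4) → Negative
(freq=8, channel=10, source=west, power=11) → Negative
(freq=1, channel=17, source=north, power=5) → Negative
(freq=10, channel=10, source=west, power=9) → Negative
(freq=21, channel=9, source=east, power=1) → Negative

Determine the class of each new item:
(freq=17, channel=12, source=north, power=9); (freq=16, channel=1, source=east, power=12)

Every 'Positive' example satisfies: channel ≤ 2. None of the 'Negative' examples do.
(freq=17, channel=12, source=north, power=9): Negative (channel = 12). (freq=16, channel=1, source=east, power=12): Positive (channel = 1).

Negative, Positive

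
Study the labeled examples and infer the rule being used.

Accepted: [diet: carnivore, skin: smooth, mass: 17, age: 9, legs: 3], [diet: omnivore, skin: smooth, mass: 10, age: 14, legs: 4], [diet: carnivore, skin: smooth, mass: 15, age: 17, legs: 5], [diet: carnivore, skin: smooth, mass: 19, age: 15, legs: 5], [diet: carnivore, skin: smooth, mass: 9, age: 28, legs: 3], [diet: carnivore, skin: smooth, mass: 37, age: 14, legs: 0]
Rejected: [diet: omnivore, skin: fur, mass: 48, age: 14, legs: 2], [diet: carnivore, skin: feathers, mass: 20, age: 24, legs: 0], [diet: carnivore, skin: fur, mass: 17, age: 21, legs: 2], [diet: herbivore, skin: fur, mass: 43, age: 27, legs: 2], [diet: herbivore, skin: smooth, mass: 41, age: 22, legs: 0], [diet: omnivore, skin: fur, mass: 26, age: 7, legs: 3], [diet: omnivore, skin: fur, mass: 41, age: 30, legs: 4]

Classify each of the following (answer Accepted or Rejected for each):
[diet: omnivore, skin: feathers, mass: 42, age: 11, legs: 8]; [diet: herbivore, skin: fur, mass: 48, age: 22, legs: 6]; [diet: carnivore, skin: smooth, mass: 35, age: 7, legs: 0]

The rule appears to be: skin is smooth AND mass ≤ 37.
Rejected: [diet: omnivore, skin: feathers, mass: 42, age: 11, legs: 8], since skin is feathers, mass = 42. Rejected: [diet: herbivore, skin: fur, mass: 48, age: 22, legs: 6], since skin is fur, mass = 48. Accepted: [diet: carnivore, skin: smooth, mass: 35, age: 7, legs: 0], since skin is smooth, mass = 35.

Rejected, Rejected, Accepted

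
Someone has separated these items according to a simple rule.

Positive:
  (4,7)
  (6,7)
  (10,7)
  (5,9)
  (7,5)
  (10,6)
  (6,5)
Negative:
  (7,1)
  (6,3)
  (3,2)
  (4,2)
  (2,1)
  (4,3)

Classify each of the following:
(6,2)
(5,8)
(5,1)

The simplest hypothesis consistent with all the labels is: sum ≥ 11.

Negative, Positive, Negative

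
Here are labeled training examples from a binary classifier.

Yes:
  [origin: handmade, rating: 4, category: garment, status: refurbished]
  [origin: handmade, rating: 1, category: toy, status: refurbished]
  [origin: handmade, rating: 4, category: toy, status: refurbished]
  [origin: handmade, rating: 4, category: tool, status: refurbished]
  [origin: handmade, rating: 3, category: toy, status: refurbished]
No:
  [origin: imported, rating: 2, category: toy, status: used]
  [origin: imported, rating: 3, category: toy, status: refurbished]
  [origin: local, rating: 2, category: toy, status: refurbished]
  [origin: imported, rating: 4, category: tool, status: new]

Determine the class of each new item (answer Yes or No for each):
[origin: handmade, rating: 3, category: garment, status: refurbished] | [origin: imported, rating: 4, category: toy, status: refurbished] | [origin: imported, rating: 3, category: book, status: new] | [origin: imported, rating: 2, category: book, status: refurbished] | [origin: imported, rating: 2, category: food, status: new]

The common property of the 'Yes' items is: origin is handmade. No 'No' item has it.
[origin: handmade, rating: 3, category: garment, status: refurbished]: Yes (origin is handmade). [origin: imported, rating: 4, category: toy, status: refurbished]: No (origin is imported). [origin: imported, rating: 3, category: book, status: new]: No (origin is imported). [origin: imported, rating: 2, category: book, status: refurbished]: No (origin is imported). [origin: imported, rating: 2, category: food, status: new]: No (origin is imported).

Yes, No, No, No, No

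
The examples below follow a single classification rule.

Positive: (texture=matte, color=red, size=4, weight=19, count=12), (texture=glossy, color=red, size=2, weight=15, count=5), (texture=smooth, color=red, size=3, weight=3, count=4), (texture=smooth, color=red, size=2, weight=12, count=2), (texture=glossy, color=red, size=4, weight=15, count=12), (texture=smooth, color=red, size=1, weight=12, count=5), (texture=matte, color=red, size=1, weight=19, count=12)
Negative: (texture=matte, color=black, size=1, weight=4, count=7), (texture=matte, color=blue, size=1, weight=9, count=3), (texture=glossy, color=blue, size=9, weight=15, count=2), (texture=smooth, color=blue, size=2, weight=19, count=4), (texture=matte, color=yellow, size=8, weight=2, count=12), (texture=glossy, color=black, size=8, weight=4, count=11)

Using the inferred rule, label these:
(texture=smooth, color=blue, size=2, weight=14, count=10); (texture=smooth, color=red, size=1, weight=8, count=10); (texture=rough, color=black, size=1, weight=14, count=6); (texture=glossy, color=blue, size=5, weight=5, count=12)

Negative, Positive, Negative, Negative

One predicate separates the groups cleanly: color is red.
(texture=smooth, color=blue, size=2, weight=14, count=10): Negative (color is blue).
(texture=smooth, color=red, size=1, weight=8, count=10): Positive (color is red).
(texture=rough, color=black, size=1, weight=14, count=6): Negative (color is black).
(texture=glossy, color=blue, size=5, weight=5, count=12): Negative (color is blue).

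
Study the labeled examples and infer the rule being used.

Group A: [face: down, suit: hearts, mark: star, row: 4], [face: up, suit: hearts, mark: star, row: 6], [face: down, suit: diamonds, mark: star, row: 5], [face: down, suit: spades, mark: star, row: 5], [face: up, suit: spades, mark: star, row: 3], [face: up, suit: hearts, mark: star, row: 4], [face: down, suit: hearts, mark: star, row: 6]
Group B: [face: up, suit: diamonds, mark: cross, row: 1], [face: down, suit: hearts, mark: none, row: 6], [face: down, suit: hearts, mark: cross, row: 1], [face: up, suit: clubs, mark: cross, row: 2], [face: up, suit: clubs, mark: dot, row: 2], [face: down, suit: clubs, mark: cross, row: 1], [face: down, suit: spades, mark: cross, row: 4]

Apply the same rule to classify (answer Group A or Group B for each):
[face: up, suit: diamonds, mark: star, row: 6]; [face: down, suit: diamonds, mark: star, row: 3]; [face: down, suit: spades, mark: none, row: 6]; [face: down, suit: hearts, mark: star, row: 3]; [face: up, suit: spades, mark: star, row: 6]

Group A, Group A, Group B, Group A, Group A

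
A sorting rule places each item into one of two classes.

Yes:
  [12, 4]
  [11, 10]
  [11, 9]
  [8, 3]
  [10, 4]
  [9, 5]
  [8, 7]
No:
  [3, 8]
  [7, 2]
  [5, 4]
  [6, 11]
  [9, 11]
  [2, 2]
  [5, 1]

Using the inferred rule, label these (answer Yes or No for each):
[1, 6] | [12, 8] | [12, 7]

No, Yes, Yes

Every 'Yes' example satisfies: first > second AND sum ≥ 11. None of the 'No' examples do.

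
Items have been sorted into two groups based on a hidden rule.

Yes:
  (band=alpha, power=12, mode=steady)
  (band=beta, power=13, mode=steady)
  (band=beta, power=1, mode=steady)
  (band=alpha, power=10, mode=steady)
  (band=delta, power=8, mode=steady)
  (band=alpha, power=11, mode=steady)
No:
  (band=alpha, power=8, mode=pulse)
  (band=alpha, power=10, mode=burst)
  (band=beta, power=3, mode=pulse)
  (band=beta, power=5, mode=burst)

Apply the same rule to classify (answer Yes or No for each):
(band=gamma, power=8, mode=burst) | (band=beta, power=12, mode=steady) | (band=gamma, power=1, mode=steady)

The simplest hypothesis consistent with all the labels is: mode is steady.

No, Yes, Yes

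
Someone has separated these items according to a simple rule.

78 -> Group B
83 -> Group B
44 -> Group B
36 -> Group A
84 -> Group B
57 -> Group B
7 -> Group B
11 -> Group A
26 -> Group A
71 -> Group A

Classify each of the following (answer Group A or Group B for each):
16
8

Looking at the examples, the only property every 'Group A' case has and every 'Group B' case lacks is: ≡ 1 (mod 5).
16 → 16 mod 5 = 1 → Group A.
8 → 8 mod 5 = 3 → Group B.

Group A, Group B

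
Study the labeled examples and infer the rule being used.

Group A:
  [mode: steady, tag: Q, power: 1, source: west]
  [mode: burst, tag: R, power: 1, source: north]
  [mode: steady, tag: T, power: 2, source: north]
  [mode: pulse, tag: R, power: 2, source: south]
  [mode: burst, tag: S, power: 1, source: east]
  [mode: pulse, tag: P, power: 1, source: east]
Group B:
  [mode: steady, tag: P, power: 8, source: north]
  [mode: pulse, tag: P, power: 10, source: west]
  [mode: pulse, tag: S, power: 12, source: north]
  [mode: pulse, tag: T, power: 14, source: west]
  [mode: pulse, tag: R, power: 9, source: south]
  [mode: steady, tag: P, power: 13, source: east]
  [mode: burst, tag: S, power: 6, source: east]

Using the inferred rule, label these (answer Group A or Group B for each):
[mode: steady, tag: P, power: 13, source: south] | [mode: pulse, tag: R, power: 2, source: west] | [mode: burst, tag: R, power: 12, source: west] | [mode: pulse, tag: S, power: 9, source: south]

One predicate separates the groups cleanly: power ≤ 2.
[mode: steady, tag: P, power: 13, source: south] → power = 13 → Group B. [mode: pulse, tag: R, power: 2, source: west] → power = 2 → Group A. [mode: burst, tag: R, power: 12, source: west] → power = 12 → Group B. [mode: pulse, tag: S, power: 9, source: south] → power = 9 → Group B.

Group B, Group A, Group B, Group B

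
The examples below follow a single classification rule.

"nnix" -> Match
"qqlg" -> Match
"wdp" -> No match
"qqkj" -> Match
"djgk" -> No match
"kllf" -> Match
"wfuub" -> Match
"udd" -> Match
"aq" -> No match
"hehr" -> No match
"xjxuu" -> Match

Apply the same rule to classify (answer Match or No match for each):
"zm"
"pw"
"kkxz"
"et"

No match, No match, Match, No match

One predicate separates the groups cleanly: has a double letter.
"zm": no doubled letter, does not fit → No match.
"pw": no doubled letter, does not fit → No match.
"kkxz": 'kk' doubled, has this property → Match.
"et": no doubled letter, does not fit → No match.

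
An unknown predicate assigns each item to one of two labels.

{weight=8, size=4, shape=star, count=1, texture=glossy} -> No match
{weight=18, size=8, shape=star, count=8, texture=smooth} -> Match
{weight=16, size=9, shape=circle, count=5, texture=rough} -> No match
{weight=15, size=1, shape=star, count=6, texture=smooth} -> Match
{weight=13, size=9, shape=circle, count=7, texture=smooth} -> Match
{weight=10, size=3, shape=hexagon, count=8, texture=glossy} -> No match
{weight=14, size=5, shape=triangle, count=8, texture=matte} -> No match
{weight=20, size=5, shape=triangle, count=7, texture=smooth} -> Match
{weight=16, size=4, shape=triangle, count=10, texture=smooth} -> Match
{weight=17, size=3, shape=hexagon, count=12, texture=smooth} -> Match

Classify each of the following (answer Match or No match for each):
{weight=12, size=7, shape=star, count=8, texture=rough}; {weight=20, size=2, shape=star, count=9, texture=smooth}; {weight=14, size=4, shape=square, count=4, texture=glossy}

No match, Match, No match

A rule that fits every label: texture is smooth — true of each 'Match' example, false of each 'No match' one.
{weight=12, size=7, shape=star, count=8, texture=rough} — texture is rough, hence No match.
{weight=20, size=2, shape=star, count=9, texture=smooth} — texture is smooth, hence Match.
{weight=14, size=4, shape=square, count=4, texture=glossy} — texture is glossy, hence No match.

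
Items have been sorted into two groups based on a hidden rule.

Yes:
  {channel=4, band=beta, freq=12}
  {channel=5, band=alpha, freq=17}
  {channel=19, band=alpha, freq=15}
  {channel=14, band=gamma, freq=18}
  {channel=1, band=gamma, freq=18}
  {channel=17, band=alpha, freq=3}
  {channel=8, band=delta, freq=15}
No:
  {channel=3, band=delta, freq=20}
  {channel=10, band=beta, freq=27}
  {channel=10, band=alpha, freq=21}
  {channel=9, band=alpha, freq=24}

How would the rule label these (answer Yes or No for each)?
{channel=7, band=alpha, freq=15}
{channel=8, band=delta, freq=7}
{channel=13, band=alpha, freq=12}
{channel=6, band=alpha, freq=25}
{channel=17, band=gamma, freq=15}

The simplest hypothesis consistent with all the labels is: freq ≤ 18.

Yes, Yes, Yes, No, Yes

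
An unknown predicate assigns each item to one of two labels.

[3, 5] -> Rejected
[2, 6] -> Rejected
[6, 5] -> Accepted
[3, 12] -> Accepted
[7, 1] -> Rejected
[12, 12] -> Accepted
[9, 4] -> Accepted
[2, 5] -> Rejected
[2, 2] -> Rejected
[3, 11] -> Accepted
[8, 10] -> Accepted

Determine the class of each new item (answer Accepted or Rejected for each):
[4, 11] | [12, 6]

Accepted, Accepted

All 'Accepted' examples share one property — sum ≥ 11 — and every 'Rejected' example lacks it.
[4, 11] → 4+11 = 15 → Accepted.
[12, 6] → 12+6 = 18 → Accepted.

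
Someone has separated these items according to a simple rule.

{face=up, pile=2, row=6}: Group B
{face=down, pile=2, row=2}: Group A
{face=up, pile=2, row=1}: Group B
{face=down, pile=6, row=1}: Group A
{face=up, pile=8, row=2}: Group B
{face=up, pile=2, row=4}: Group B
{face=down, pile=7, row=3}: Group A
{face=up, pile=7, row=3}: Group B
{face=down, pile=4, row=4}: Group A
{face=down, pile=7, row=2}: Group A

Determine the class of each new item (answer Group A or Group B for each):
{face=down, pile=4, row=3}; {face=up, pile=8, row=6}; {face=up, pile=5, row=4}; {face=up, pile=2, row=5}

The simplest hypothesis consistent with all the labels is: face is down.
{face=down, pile=4, row=3} — face is down, hence Group A.
{face=up, pile=8, row=6} — face is up, hence Group B.
{face=up, pile=5, row=4} — face is up, hence Group B.
{face=up, pile=2, row=5} — face is up, hence Group B.

Group A, Group B, Group B, Group B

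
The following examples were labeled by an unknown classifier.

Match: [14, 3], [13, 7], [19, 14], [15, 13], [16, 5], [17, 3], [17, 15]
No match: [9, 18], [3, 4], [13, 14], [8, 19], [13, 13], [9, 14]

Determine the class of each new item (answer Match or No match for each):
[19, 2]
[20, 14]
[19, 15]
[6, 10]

Match, Match, Match, No match

The pattern is that an item is 'Match' exactly when: first > second.
[19, 2] → 19 > 2 → Match.
[20, 14] → 20 > 14 → Match.
[19, 15] → 19 > 15 → Match.
[6, 10] → 6 < 10 → No match.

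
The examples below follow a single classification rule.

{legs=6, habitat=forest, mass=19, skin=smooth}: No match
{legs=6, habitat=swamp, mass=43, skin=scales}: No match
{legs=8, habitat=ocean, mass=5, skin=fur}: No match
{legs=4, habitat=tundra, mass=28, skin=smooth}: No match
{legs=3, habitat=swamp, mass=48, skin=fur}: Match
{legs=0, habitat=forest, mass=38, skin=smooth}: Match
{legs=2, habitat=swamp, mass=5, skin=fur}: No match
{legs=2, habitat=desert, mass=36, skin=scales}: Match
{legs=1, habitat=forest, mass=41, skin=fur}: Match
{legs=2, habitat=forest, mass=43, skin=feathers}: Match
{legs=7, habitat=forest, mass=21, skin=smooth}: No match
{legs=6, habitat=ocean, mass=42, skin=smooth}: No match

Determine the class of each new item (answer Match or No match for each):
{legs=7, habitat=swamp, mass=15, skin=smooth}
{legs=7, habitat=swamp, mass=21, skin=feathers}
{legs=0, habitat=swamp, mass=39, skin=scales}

The common property of the 'Match' items is: legs ≤ 3 AND mass ≥ 19. No 'No match' item has it.
{legs=7, habitat=swamp, mass=15, skin=smooth}: No match (legs = 7, mass = 15). {legs=7, habitat=swamp, mass=21, skin=feathers}: No match (legs = 7, mass = 21). {legs=0, habitat=swamp, mass=39, skin=scales}: Match (legs = 0, mass = 39).

No match, No match, Match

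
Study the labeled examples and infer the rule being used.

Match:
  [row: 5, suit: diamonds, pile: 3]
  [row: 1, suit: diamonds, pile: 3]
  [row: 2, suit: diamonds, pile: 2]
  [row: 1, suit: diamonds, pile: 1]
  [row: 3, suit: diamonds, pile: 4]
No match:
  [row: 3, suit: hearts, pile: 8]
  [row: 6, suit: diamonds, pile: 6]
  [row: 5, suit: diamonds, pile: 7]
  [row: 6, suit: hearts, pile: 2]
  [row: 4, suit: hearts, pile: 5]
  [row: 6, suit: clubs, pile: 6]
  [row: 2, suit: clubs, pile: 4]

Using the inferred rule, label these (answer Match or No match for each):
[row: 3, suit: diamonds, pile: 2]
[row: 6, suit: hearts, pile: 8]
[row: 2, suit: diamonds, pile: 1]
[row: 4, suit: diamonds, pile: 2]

Match, No match, Match, Match

The classifier is using: suit is diamonds AND pile ≤ 4.
Match: [row: 3, suit: diamonds, pile: 2], since suit is diamonds, pile = 2.
No match: [row: 6, suit: hearts, pile: 8], since suit is hearts, pile = 8.
Match: [row: 2, suit: diamonds, pile: 1], since suit is diamonds, pile = 1.
Match: [row: 4, suit: diamonds, pile: 2], since suit is diamonds, pile = 2.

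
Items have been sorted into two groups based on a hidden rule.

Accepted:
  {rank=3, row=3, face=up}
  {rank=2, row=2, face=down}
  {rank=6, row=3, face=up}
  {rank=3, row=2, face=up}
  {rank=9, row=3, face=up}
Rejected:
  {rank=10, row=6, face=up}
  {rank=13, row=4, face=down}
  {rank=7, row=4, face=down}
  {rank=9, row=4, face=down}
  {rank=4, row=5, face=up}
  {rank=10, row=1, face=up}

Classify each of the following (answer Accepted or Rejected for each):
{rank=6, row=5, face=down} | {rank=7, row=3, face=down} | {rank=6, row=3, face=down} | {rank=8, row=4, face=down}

Rejected, Accepted, Accepted, Rejected

One predicate separates the groups cleanly: row ≥ 2 AND row ≤ 3.
{rank=6, row=5, face=down}: row = 5 — does not satisfy this, so Rejected.
{rank=7, row=3, face=down}: row = 3 — checks out, so Accepted.
{rank=6, row=3, face=down}: row = 3 — checks out, so Accepted.
{rank=8, row=4, face=down}: row = 4 — does not satisfy this, so Rejected.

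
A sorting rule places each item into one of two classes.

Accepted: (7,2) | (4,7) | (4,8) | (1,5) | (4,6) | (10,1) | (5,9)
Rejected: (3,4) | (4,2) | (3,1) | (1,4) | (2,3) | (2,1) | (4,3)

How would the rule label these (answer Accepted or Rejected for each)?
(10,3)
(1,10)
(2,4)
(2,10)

Accepted, Accepted, Rejected, Accepted

'Accepted' ⟺ max ≥ 5.
(10,3) → max 10 → Accepted. (1,10) → max 10 → Accepted. (2,4) → max 4 → Rejected. (2,10) → max 10 → Accepted.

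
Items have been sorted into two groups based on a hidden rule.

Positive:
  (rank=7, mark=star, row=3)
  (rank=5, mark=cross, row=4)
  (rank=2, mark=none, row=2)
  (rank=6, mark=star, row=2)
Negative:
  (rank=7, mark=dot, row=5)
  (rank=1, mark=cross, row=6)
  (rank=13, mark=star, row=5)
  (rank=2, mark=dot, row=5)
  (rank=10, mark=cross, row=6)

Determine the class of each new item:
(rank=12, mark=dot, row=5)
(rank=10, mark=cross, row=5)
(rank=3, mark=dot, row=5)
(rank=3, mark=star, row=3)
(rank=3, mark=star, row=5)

Negative, Negative, Negative, Positive, Negative

The common property of the 'Positive' items is: row ≤ 4. No 'Negative' item has it.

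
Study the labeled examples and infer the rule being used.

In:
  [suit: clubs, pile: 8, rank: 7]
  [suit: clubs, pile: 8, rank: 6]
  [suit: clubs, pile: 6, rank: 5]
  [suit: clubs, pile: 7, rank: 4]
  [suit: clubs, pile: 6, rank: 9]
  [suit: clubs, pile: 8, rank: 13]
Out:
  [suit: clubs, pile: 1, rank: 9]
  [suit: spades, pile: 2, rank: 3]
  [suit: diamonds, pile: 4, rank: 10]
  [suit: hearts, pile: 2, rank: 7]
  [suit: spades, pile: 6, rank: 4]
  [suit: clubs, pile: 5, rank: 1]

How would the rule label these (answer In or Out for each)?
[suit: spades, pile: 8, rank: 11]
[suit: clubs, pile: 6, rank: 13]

The distinguishing property — suit is clubs AND pile ≥ 6 — holds for all the 'In' cases and none of the 'Out' cases.

Out, In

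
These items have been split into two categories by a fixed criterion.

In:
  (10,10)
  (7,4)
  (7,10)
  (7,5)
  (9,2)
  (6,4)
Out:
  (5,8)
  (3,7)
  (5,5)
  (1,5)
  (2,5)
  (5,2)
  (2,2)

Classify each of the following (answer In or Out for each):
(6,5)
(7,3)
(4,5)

In, In, Out

A rule that fits every label: first ≥ 6 — true of each 'In' example, false of each 'Out' one.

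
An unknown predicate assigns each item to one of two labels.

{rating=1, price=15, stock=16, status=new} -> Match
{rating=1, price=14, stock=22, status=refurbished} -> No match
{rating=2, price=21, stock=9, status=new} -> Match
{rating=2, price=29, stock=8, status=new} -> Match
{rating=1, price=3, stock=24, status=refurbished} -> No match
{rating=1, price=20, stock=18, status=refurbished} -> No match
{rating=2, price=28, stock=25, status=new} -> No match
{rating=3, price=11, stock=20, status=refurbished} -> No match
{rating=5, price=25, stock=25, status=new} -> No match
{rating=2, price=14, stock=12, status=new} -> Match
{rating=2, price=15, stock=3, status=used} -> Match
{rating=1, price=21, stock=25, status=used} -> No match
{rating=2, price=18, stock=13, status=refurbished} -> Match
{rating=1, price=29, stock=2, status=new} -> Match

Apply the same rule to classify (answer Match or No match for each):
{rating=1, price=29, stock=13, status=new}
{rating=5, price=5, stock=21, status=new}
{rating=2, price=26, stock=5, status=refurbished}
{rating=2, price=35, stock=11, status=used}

All 'Match' examples share one property — stock ≤ 16 — and every 'No match' example lacks it.
{rating=1, price=29, stock=13, status=new} — stock = 13, hence Match. {rating=5, price=5, stock=21, status=new} — stock = 21, hence No match. {rating=2, price=26, stock=5, status=refurbished} — stock = 5, hence Match. {rating=2, price=35, stock=11, status=used} — stock = 11, hence Match.

Match, No match, Match, Match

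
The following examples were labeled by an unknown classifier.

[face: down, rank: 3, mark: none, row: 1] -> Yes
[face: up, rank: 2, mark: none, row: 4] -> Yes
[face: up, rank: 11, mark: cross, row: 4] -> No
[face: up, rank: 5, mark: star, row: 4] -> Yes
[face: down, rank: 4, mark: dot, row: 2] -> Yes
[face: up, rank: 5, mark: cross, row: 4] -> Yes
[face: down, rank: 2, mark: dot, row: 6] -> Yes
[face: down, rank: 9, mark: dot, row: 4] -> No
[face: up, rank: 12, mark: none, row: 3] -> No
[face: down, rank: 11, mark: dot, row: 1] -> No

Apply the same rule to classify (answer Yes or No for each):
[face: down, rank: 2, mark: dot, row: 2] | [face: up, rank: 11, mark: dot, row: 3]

Yes, No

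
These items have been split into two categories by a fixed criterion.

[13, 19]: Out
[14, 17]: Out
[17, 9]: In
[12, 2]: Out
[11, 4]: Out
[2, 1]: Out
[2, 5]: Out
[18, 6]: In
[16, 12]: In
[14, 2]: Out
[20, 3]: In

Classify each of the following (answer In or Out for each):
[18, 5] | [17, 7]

'In' ⟺ first ≥ 16.
[18, 5]: first 18, has this property → In. [17, 7]: first 17, has this property → In.

In, In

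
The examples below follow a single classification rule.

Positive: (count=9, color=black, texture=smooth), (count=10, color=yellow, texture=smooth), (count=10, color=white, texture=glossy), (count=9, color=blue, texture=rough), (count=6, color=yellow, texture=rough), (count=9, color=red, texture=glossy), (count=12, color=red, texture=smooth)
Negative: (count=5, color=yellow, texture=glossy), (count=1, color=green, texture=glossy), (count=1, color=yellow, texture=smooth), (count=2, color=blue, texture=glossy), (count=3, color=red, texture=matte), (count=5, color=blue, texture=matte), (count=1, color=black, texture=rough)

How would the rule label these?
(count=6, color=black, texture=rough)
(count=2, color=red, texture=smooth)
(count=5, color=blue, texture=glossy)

A rule that fits every label: count ≥ 6 — true of each 'Positive' example, false of each 'Negative' one.
(count=6, color=black, texture=rough): count = 6, checks out → Positive. (count=2, color=red, texture=smooth): count = 2, doesn't match → Negative. (count=5, color=blue, texture=glossy): count = 5, doesn't match → Negative.

Positive, Negative, Negative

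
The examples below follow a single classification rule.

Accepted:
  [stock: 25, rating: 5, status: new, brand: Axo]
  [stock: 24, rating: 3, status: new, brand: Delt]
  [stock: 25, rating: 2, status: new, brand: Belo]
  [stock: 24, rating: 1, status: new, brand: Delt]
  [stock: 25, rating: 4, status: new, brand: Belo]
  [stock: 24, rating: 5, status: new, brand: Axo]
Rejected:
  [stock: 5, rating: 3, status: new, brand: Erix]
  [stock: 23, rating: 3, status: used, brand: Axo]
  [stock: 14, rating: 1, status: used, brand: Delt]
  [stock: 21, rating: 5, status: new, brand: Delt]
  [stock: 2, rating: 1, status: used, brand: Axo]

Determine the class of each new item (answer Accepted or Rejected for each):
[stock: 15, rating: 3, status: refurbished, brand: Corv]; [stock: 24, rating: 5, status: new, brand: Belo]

Rejected, Accepted

The distinguishing property — stock ≥ 24 — holds for all the 'Accepted' cases and none of the 'Rejected' cases.
[stock: 15, rating: 3, status: refurbished, brand: Corv] — stock = 15, hence Rejected.
[stock: 24, rating: 5, status: new, brand: Belo] — stock = 24, hence Accepted.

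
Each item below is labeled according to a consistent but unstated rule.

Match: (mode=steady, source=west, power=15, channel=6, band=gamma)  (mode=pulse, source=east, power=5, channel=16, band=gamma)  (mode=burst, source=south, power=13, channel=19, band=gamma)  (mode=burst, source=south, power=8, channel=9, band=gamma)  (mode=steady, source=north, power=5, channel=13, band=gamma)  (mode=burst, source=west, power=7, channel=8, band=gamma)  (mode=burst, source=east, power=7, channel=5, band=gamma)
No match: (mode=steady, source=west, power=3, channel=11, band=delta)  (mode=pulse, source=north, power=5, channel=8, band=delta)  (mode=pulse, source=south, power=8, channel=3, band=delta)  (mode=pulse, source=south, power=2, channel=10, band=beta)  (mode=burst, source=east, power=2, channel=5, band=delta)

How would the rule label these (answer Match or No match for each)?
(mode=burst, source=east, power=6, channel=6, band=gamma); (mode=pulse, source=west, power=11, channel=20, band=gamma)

Comparing the two groups points to one rule — band is gamma.
(mode=burst, source=east, power=6, channel=6, band=gamma): band is gamma — matches, so Match.
(mode=pulse, source=west, power=11, channel=20, band=gamma): band is gamma — matches, so Match.

Match, Match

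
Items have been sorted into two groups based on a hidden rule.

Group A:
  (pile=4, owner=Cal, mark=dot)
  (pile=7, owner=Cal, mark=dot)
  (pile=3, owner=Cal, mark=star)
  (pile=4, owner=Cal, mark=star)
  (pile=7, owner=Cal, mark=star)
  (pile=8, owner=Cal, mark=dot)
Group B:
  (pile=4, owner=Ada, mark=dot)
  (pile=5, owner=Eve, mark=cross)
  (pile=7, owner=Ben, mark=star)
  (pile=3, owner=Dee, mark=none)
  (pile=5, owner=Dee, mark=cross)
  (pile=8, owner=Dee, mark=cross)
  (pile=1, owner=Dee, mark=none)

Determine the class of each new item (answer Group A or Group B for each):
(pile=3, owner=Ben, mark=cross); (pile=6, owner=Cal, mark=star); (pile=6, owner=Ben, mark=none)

Group B, Group A, Group B

The distinguishing property — owner is Cal — holds for all the 'Group A' cases and none of the 'Group B' cases.
(pile=3, owner=Ben, mark=cross) → owner is Ben → Group B. (pile=6, owner=Cal, mark=star) → owner is Cal → Group A. (pile=6, owner=Ben, mark=none) → owner is Ben → Group B.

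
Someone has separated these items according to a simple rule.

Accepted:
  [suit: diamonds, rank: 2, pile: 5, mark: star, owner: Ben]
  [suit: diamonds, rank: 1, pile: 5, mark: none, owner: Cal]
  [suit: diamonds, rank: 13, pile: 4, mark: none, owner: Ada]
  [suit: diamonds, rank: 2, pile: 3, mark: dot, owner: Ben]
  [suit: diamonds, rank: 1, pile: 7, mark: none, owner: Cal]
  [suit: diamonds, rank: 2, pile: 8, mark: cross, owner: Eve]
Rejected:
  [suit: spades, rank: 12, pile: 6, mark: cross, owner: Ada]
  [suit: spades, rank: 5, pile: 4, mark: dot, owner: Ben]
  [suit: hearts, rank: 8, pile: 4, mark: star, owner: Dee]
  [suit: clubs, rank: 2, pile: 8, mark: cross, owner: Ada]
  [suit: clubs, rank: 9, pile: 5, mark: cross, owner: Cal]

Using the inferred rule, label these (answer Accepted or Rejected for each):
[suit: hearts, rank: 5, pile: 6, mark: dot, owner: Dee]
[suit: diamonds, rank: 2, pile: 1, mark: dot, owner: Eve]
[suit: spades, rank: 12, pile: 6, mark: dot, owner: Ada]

Rejected, Accepted, Rejected

The simplest hypothesis consistent with all the labels is: suit is diamonds.
[suit: hearts, rank: 5, pile: 6, mark: dot, owner: Dee] — suit is hearts, hence Rejected. [suit: diamonds, rank: 2, pile: 1, mark: dot, owner: Eve] — suit is diamonds, hence Accepted. [suit: spades, rank: 12, pile: 6, mark: dot, owner: Ada] — suit is spades, hence Rejected.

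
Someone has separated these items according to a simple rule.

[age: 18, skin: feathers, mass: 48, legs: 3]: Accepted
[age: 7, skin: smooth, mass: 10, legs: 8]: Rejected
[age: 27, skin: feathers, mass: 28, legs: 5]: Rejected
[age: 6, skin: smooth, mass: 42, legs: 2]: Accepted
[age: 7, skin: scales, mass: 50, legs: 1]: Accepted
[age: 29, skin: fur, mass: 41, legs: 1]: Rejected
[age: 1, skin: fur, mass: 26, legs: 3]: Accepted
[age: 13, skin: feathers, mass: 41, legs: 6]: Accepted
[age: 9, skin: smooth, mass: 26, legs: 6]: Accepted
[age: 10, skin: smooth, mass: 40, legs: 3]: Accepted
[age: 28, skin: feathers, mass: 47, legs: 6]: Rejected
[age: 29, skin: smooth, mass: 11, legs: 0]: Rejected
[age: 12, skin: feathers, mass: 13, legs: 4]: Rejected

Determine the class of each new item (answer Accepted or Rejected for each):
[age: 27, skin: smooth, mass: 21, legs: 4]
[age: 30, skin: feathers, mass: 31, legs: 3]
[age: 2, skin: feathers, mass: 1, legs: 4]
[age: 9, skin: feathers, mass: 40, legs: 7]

Rejected, Rejected, Rejected, Accepted

The pattern is that an item is 'Accepted' exactly when: mass ≥ 26 AND age ≤ 18.
Rejected: [age: 27, skin: smooth, mass: 21, legs: 4], since mass = 21, age = 27.
Rejected: [age: 30, skin: feathers, mass: 31, legs: 3], since mass = 31, age = 30.
Rejected: [age: 2, skin: feathers, mass: 1, legs: 4], since mass = 1, age = 2.
Accepted: [age: 9, skin: feathers, mass: 40, legs: 7], since mass = 40, age = 9.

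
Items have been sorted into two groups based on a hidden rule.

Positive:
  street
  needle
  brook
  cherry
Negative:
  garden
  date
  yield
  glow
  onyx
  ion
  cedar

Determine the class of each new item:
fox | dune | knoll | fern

Negative, Negative, Positive, Negative

All 'Positive' examples share one property — has a double letter — and every 'Negative' example lacks it.
fox — no doubled letter, hence Negative. dune — no doubled letter, hence Negative. knoll — 'll' doubled, hence Positive. fern — no doubled letter, hence Negative.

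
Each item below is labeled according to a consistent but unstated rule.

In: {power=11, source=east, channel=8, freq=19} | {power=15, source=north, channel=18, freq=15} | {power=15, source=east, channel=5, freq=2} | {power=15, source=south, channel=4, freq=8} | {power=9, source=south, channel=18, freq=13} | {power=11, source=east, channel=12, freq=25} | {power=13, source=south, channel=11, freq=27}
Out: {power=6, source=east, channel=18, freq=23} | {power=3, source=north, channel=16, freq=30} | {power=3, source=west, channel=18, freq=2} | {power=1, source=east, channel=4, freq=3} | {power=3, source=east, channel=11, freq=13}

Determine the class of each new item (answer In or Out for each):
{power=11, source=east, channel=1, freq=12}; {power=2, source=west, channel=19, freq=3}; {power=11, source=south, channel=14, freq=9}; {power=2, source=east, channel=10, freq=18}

In, Out, In, Out

Every 'In' example satisfies: power ≥ 9. None of the 'Out' examples do.
{power=11, source=east, channel=1, freq=12}: power = 11 — passes, so In.
{power=2, source=west, channel=19, freq=3}: power = 2 — does not satisfy this, so Out.
{power=11, source=south, channel=14, freq=9}: power = 11 — passes, so In.
{power=2, source=east, channel=10, freq=18}: power = 2 — does not satisfy this, so Out.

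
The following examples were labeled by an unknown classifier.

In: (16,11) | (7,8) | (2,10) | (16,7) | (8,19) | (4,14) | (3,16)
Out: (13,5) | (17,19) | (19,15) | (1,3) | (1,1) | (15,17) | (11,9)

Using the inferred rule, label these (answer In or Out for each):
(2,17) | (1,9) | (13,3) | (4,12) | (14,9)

In, Out, Out, In, In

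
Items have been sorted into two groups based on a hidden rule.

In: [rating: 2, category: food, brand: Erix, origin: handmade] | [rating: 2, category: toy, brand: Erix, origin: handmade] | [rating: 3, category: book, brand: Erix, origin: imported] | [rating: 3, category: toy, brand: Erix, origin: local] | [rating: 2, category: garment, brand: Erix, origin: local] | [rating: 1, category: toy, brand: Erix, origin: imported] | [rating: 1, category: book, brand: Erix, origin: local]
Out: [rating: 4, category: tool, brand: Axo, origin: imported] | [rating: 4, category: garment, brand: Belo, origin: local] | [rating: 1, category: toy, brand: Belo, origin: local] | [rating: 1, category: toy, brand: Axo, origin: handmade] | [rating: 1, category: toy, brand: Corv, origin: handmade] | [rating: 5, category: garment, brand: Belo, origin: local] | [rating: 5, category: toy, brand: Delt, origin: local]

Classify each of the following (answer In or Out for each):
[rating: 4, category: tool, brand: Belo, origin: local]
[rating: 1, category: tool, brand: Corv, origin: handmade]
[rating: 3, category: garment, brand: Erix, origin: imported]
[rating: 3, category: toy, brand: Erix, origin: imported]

The common property of the 'In' items is: brand is Erix. No 'Out' item has it.
[rating: 4, category: tool, brand: Belo, origin: local] — brand is Belo, hence Out.
[rating: 1, category: tool, brand: Corv, origin: handmade] — brand is Corv, hence Out.
[rating: 3, category: garment, brand: Erix, origin: imported] — brand is Erix, hence In.
[rating: 3, category: toy, brand: Erix, origin: imported] — brand is Erix, hence In.

Out, Out, In, In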